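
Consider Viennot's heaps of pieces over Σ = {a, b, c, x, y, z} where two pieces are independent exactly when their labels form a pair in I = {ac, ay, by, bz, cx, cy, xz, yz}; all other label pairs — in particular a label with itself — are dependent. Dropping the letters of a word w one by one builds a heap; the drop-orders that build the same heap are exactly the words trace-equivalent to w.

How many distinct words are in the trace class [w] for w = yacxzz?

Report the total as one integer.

piece 0:y — minimal
piece 1:a — minimal
piece 2:c — minimal
piece 3:x rests on {0:y, 1:a}
piece 4:z rests on {1:a, 2:c}
piece 5:z rests on {4:z}
minimal pieces: {0:y, 1:a, 2:c}
ways to finish when only these pieces remain (= sum over removing one remaining piece with nothing left below it):
  1 left: {3}→1  {5}→1
  2 left: {0,3}→1  {3,5}→2  {4,5}→1
  3 left: {0,3,5}→3  {2,4,5}→1  {3,4,5}→3
  4 left: {0,3,4,5}→6  {1,3,4,5}→3  {2,3,4,5}→4
  placing 0:y first → 7 extensions
  placing 1:a first → 10 extensions
  placing 2:c first → 9 extensions
total linear extensions = 26

26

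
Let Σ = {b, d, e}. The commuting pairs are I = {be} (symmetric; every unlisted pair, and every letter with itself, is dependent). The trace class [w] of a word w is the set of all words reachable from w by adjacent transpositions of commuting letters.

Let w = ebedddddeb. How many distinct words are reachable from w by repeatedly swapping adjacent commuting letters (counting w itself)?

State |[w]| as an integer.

piece 0:e — minimal
piece 1:b — minimal
piece 2:e rests on {0:e}
piece 3:d rests on {1:b, 2:e}
piece 4:d rests on {3:d}
piece 5:d rests on {4:d}
piece 6:d rests on {5:d}
piece 7:d rests on {6:d}
piece 8:e rests on {7:d}
piece 9:b rests on {7:d}
minimal pieces: {0:e, 1:b}
ways to finish when only these pieces remain (= sum over removing one remaining piece with nothing left below it):
  1 left: {8}→1  {9}→1
  2 left: {8,9}→2
  3 left: {7,8,9}→2
  4 left: {6,7,8,9}→2
  5 left: {5,6,7,8,9}→2
  6 left: {4,5,6,7,8,9}→2
  7 left: {3,4,5,6,7,8,9}→2
  8 left: {1,3,4,5,6,7,8,9}→2  {2,3,4,5,6,7,8,9}→2
  placing 0:e first → 4 extensions
  placing 1:b first → 2 extensions
total linear extensions = 6

6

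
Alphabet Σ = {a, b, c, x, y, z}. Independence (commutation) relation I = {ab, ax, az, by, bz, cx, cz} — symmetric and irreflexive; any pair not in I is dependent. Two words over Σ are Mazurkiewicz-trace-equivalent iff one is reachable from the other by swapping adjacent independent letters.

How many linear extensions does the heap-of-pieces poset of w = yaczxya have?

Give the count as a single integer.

drop 0:y onto floor
drop 1:a onto {0:y}
drop 2:c onto {1:a}
drop 3:z onto {0:y}
drop 4:x onto {3:z}
drop 5:y onto {2:c, 4:x}
drop 6:a onto {5:y}
ground layer = {0:y}
drop-orders for the pieces not yet dropped (sum over which currently-grounded one goes next):
  1 to go: {6} 1
  2 to go: {5,6} 1
  3 to go: {2,5,6} 1  {4,5,6} 1
  4 to go: {1,2,5,6} 1  {2,4,5,6} 2  {3,4,5,6} 1
  5 to go: {1,2,4,5,6} 3  {2,3,4,5,6} 3
  if 0:y drops first: 6 orders

6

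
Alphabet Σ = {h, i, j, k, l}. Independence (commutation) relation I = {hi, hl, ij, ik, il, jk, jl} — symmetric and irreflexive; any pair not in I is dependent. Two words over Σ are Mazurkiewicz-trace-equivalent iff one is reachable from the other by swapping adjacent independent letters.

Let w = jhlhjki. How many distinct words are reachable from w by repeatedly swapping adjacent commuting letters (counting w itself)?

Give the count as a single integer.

piece 0:j — minimal
piece 1:h rests on {0:j}
piece 2:l — minimal
piece 3:h rests on {1:h}
piece 4:j rests on {3:h}
piece 5:k rests on {2:l, 3:h}
piece 6:i — minimal
minimal pieces: {0:j, 2:l, 6:i}
ways to finish when only these pieces remain (= sum over removing one remaining piece with nothing left below it):
  1 left: {4}→1  {5}→1  {6}→1
  2 left: {2,5}→1  {4,5}→2  {4,6}→2  {5,6}→2
  3 left: {2,4,5}→3  {2,5,6}→3  {3,4,5}→2  {4,5,6}→6
  4 left: {1,3,4,5}→2  {2,3,4,5}→5  {2,4,5,6}→12  {3,4,5,6}→8
  5 left: {0,1,3,4,5}→2  {1,2,3,4,5}→7  {1,3,4,5,6}→10  {2,3,4,5,6}→25
  placing 0:j first → 42 extensions
  placing 2:l first → 12 extensions
  placing 6:i first → 9 extensions
total linear extensions = 63

63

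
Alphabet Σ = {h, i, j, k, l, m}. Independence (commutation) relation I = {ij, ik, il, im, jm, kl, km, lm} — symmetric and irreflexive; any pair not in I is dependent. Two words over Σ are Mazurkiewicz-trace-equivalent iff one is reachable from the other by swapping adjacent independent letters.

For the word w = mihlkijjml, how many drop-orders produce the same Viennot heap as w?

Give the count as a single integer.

168

drop 0:m onto floor
drop 1:i onto floor
drop 2:h onto {0:m, 1:i}
drop 3:l onto {2:h}
drop 4:k onto {2:h}
drop 5:i onto {2:h}
drop 6:j onto {3:l, 4:k}
drop 7:j onto {6:j}
drop 8:m onto {2:h}
drop 9:l onto {7:j}
ground layer = {0:m, 1:i}
drop-orders for the pieces not yet dropped (sum over which currently-grounded one goes next):
  1 to go: {5} 1  {8} 1  {9} 1
  2 to go: {5,8} 2  {5,9} 2  {7,9} 1  {8,9} 2
  3 to go: {5,7,9} 3  {5,8,9} 6  {6,7,9} 1  {7,8,9} 3
  4 to go: {3,6,7,9} 1  {4,6,7,9} 1  {5,6,7,9} 4  {5,7,8,9} 12  {6,7,8,9} 4
  5 to go: {3,4,6,7,9} 2  {3,5,6,7,9} 5  {3,6,7,8,9} 5  {4,5,6,7,9} 5  {4,6,7,8,9} 5  {5,6,7,8,9} 20
  6 to go: {3,4,5,6,7,9} 12  {3,4,6,7,8,9} 12  {3,5,6,7,8,9} 30  {4,5,6,7,8,9} 30
  7 to go: {3,4,5,6,7,8,9} 84
  8 to go: {2,3,4,5,6,7,8,9} 84
  if 0:m drops first: 84 orders
  if 1:i drops first: 84 orders
heap linearizations: 168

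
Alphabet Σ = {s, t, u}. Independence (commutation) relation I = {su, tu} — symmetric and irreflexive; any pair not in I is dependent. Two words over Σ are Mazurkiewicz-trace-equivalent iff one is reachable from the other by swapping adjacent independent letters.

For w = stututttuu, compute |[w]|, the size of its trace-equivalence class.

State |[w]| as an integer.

210

0(s) covers ∅
1(t) covers 0:s
2(u) covers ∅
3(t) covers 1:t
4(u) covers 2:u
5(t) covers 3:t
6(t) covers 5:t
7(t) covers 6:t
8(u) covers 4:u
9(u) covers 8:u
floor of heap: 0:s, 2:u
completions by unplaced set U, small U first (add the entries for U minus each lowest piece of U):
  |U|=1: {7}:1  {9}:1
  |U|=2: {6,7}:1  {7,9}:2  {8,9}:1
  |U|=3: {4,8,9}:1  {5,6,7}:1  {6,7,9}:3  {7,8,9}:3
  |U|=4: {2,4,8,9}:1  {3,5,6,7}:1  {4,7,8,9}:4  {5,6,7,9}:4  {6,7,8,9}:6
  |U|=5: {1,3,5,6,7}:1  {2,4,7,8,9}:5  {3,5,6,7,9}:5  {4,6,7,8,9}:10  {5,6,7,8,9}:10
  |U|=6: {0,1,3,5,6,7}:1  {1,3,5,6,7,9}:6  {2,4,6,7,8,9}:15  {3,5,6,7,8,9}:15  {4,5,6,7,8,9}:20
  |U|=7: {0,1,3,5,6,7,9}:7  {1,3,5,6,7,8,9}:21  {2,4,5,6,7,8,9}:35  {3,4,5,6,7,8,9}:35
  |U|=8: {0,1,3,5,6,7,8,9}:28  {1,3,4,5,6,7,8,9}:56  {2,3,4,5,6,7,8,9}:70
  start at 0(s): 126
  start at 2(u): 84
sum over floor = 210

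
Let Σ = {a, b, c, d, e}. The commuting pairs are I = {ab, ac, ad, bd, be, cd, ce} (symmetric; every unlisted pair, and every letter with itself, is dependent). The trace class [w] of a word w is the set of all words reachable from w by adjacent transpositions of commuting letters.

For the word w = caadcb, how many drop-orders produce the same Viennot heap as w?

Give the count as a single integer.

60

drop 0:c onto floor
drop 1:a onto floor
drop 2:a onto {1:a}
drop 3:d onto floor
drop 4:c onto {0:c}
drop 5:b onto {4:c}
ground layer = {0:c, 1:a, 3:d}
drop-orders for the pieces not yet dropped (sum over which currently-grounded one goes next):
  1 to go: {2} 1  {3} 1  {5} 1
  2 to go: {1,2} 1  {2,3} 2  {2,5} 2  {3,5} 2  {4,5} 1
  3 to go: {0,4,5} 1  {1,2,3} 3  {1,2,5} 3  {2,3,5} 6  {2,4,5} 3  {3,4,5} 3
  4 to go: {0,2,4,5} 4  {0,3,4,5} 4  {1,2,3,5} 12  {1,2,4,5} 6  {2,3,4,5} 12
  if 0:c drops first: 30 orders
  if 1:a drops first: 20 orders
  if 3:d drops first: 10 orders
heap linearizations: 60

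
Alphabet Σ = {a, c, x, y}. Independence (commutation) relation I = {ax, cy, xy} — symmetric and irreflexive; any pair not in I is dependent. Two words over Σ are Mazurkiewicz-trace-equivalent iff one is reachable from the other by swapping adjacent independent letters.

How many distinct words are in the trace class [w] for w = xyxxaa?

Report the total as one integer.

20

0(x) covers ∅
1(y) covers ∅
2(x) covers 0:x
3(x) covers 2:x
4(a) covers 1:y
5(a) covers 4:a
floor of heap: 0:x, 1:y
completions by unplaced set U, small U first (add the entries for U minus each lowest piece of U):
  |U|=1: {3}:1  {5}:1
  |U|=2: {2,3}:1  {3,5}:2  {4,5}:1
  |U|=3: {0,2,3}:1  {1,4,5}:1  {2,3,5}:3  {3,4,5}:3
  |U|=4: {0,2,3,5}:4  {1,3,4,5}:4  {2,3,4,5}:6
  start at 0(x): 10
  start at 1(y): 10
sum over floor = 20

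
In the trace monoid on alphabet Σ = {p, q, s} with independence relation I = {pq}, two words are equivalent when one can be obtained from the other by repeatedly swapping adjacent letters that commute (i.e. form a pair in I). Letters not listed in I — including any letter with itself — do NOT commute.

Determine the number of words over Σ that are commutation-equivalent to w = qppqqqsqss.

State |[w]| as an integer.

piece 0:q — minimal
piece 1:p — minimal
piece 2:p rests on {1:p}
piece 3:q rests on {0:q}
piece 4:q rests on {3:q}
piece 5:q rests on {4:q}
piece 6:s rests on {2:p, 5:q}
piece 7:q rests on {6:s}
piece 8:s rests on {7:q}
piece 9:s rests on {8:s}
minimal pieces: {0:q, 1:p}
ways to finish when only these pieces remain (= sum over removing one remaining piece with nothing left below it):
  1 left: {9}→1
  2 left: {8,9}→1
  3 left: {7,8,9}→1
  4 left: {6,7,8,9}→1
  5 left: {2,6,7,8,9}→1  {5,6,7,8,9}→1
  6 left: {1,2,6,7,8,9}→1  {2,5,6,7,8,9}→2  {4,5,6,7,8,9}→1
  7 left: {1,2,5,6,7,8,9}→3  {2,4,5,6,7,8,9}→3  {3,4,5,6,7,8,9}→1
  8 left: {0,3,4,5,6,7,8,9}→1  {1,2,4,5,6,7,8,9}→6  {2,3,4,5,6,7,8,9}→4
  placing 0:q first → 10 extensions
  placing 1:p first → 5 extensions
total linear extensions = 15

15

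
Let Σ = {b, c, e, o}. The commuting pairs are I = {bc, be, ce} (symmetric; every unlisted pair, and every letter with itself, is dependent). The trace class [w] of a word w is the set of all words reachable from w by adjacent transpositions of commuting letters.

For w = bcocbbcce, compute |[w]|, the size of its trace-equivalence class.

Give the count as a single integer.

120

piece 0:b — minimal
piece 1:c — minimal
piece 2:o rests on {0:b, 1:c}
piece 3:c rests on {2:o}
piece 4:b rests on {2:o}
piece 5:b rests on {4:b}
piece 6:c rests on {3:c}
piece 7:c rests on {6:c}
piece 8:e rests on {2:o}
minimal pieces: {0:b, 1:c}
ways to finish when only these pieces remain (= sum over removing one remaining piece with nothing left below it):
  1 left: {5}→1  {7}→1  {8}→1
  2 left: {4,5}→1  {5,7}→2  {5,8}→2  {6,7}→1  {7,8}→2
  3 left: {3,6,7}→1  {4,5,7}→3  {4,5,8}→3  {5,6,7}→3  {5,7,8}→6  {6,7,8}→3
  4 left: {3,5,6,7}→4  {3,6,7,8}→4  {4,5,6,7}→6  {4,5,7,8}→12  {5,6,7,8}→12
  5 left: {3,4,5,6,7}→10  {3,5,6,7,8}→20  {4,5,6,7,8}→30
  6 left: {3,4,5,6,7,8}→60
  7 left: {2,3,4,5,6,7,8}→60
  placing 0:b first → 60 extensions
  placing 1:c first → 60 extensions
total linear extensions = 120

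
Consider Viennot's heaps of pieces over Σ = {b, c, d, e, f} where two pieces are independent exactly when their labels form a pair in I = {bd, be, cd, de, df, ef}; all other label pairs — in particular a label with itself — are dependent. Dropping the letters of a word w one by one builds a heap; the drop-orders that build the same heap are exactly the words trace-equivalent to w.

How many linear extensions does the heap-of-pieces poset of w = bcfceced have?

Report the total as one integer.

8

drop 0:b onto floor
drop 1:c onto {0:b}
drop 2:f onto {1:c}
drop 3:c onto {2:f}
drop 4:e onto {3:c}
drop 5:c onto {4:e}
drop 6:e onto {5:c}
drop 7:d onto floor
ground layer = {0:b, 7:d}
drop-orders for the pieces not yet dropped (sum over which currently-grounded one goes next):
  1 to go: {6} 1  {7} 1
  2 to go: {5,6} 1  {6,7} 2
  3 to go: {4,5,6} 1  {5,6,7} 3
  4 to go: {3,4,5,6} 1  {4,5,6,7} 4
  5 to go: {2,3,4,5,6} 1  {3,4,5,6,7} 5
  6 to go: {1,2,3,4,5,6} 1  {2,3,4,5,6,7} 6
  if 0:b drops first: 7 orders
  if 7:d drops first: 1 orders
heap linearizations: 8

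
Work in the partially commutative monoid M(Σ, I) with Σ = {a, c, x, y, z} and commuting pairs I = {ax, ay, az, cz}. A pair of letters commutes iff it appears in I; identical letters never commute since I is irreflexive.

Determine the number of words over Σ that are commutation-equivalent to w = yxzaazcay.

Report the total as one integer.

84

#0=y has no predecessor
#1=x depends on [0:y]
#2=z depends on [1:x]
#3=a has no predecessor
#4=a depends on [3:a]
#5=z depends on [2:z]
#6=c depends on [1:x, 4:a]
#7=a depends on [6:c]
#8=y depends on [5:z, 6:c]
sources: [0:y, 3:a]
N(rest) = Σ N(rest − s) over sources s of rest; N(one piece) = 1:
  size 1 → [7]=1  [8]=1
  size 2 → [5,8]=1  [7,8]=2
  size 3 → [2,5,8]=1  [5,7,8]=3  [6,7,8]=2
  size 4 → [2,5,7,8]=4  [4,6,7,8]=2  [5,6,7,8]=5
  size 5 → [2,5,6,7,8]=9  [3,4,6,7,8]=2  [4,5,6,7,8]=7
  size 6 → [1,2,5,6,7,8]=9  [2,4,5,6,7,8]=16  [3,4,5,6,7,8]=9
  size 7 → [0,1,2,5,6,7,8]=9  [1,2,4,5,6,7,8]=25  [2,3,4,5,6,7,8]=25
  first=0(y) contributes 50
  first=3(a) contributes 34
|[w]| = 84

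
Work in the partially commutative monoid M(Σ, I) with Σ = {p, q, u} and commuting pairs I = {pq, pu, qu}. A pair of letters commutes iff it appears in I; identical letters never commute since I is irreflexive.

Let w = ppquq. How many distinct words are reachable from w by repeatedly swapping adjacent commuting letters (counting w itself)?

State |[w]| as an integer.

30

0(p) covers ∅
1(p) covers 0:p
2(q) covers ∅
3(u) covers ∅
4(q) covers 2:q
floor of heap: 0:p, 2:q, 3:u
completions by unplaced set U, small U first (add the entries for U minus each lowest piece of U):
  |U|=1: {1}:1  {3}:1  {4}:1
  |U|=2: {0,1}:1  {1,3}:2  {1,4}:2  {2,4}:1  {3,4}:2
  |U|=3: {0,1,3}:3  {0,1,4}:3  {1,2,4}:3  {1,3,4}:6  {2,3,4}:3
  start at 0(p): 12
  start at 2(q): 12
  start at 3(u): 6
sum over floor = 30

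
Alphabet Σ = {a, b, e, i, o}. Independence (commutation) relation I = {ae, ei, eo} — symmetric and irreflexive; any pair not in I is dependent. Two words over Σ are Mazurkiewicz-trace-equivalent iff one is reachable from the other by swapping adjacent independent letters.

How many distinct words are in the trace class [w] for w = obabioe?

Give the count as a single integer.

drop 0:o onto floor
drop 1:b onto {0:o}
drop 2:a onto {1:b}
drop 3:b onto {2:a}
drop 4:i onto {3:b}
drop 5:o onto {4:i}
drop 6:e onto {3:b}
ground layer = {0:o}
drop-orders for the pieces not yet dropped (sum over which currently-grounded one goes next):
  1 to go: {5} 1  {6} 1
  2 to go: {4,5} 1  {5,6} 2
  3 to go: {4,5,6} 3
  4 to go: {3,4,5,6} 3
  5 to go: {2,3,4,5,6} 3
  if 0:o drops first: 3 orders

3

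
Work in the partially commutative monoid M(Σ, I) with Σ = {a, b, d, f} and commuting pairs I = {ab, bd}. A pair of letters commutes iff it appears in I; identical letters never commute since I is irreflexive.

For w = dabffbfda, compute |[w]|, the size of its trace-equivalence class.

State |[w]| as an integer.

0(d) covers ∅
1(a) covers 0:d
2(b) covers ∅
3(f) covers 1:a, 2:b
4(f) covers 3:f
5(b) covers 4:f
6(f) covers 5:b
7(d) covers 6:f
8(a) covers 7:d
floor of heap: 0:d, 2:b
completions by unplaced set U, small U first (add the entries for U minus each lowest piece of U):
  |U|=1: {8}:1
  |U|=2: {7,8}:1
  |U|=3: {6,7,8}:1
  |U|=4: {5,6,7,8}:1
  |U|=5: {4,5,6,7,8}:1
  |U|=6: {3,4,5,6,7,8}:1
  |U|=7: {1,3,4,5,6,7,8}:1  {2,3,4,5,6,7,8}:1
  start at 0(d): 2
  start at 2(b): 1
sum over floor = 3

3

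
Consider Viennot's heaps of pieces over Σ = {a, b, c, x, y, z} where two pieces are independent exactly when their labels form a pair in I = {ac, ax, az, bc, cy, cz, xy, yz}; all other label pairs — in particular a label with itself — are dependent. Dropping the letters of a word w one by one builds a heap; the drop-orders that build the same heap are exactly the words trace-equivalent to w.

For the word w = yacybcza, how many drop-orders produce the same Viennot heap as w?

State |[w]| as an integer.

56

#0=y has no predecessor
#1=a depends on [0:y]
#2=c has no predecessor
#3=y depends on [1:a]
#4=b depends on [3:y]
#5=c depends on [2:c]
#6=z depends on [4:b]
#7=a depends on [4:b]
sources: [0:y, 2:c]
N(rest) = Σ N(rest − s) over sources s of rest; N(one piece) = 1:
  size 1 → [5]=1  [6]=1  [7]=1
  size 2 → [2,5]=1  [5,6]=2  [5,7]=2  [6,7]=2
  size 3 → [2,5,6]=3  [2,5,7]=3  [4,6,7]=2  [5,6,7]=6
  size 4 → [2,5,6,7]=12  [3,4,6,7]=2  [4,5,6,7]=8
  size 5 → [1,3,4,6,7]=2  [2,4,5,6,7]=20  [3,4,5,6,7]=10
  size 6 → [0,1,3,4,6,7]=2  [1,3,4,5,6,7]=12  [2,3,4,5,6,7]=30
  first=0(y) contributes 42
  first=2(c) contributes 14
|[w]| = 56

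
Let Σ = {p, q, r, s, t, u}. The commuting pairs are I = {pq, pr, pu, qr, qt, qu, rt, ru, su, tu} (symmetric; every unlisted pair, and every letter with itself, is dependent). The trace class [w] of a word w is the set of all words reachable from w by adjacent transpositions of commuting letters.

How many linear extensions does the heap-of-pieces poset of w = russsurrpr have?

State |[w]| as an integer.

180

piece 0:r — minimal
piece 1:u — minimal
piece 2:s rests on {0:r}
piece 3:s rests on {2:s}
piece 4:s rests on {3:s}
piece 5:u rests on {1:u}
piece 6:r rests on {4:s}
piece 7:r rests on {6:r}
piece 8:p rests on {4:s}
piece 9:r rests on {7:r}
minimal pieces: {0:r, 1:u}
ways to finish when only these pieces remain (= sum over removing one remaining piece with nothing left below it):
  1 left: {5}→1  {8}→1  {9}→1
  2 left: {1,5}→1  {5,8}→2  {5,9}→2  {7,9}→1  {8,9}→2
  3 left: {1,5,8}→3  {1,5,9}→3  {5,7,9}→3  {5,8,9}→6  {6,7,9}→1  {7,8,9}→3
  4 left: {1,5,7,9}→6  {1,5,8,9}→12  {5,6,7,9}→4  {5,7,8,9}→12  {6,7,8,9}→4
  5 left: {1,5,6,7,9}→10  {1,5,7,8,9}→30  {4,6,7,8,9}→4  {5,6,7,8,9}→20
  6 left: {1,5,6,7,8,9}→60  {3,4,6,7,8,9}→4  {4,5,6,7,8,9}→24
  7 left: {1,4,5,6,7,8,9}→84  {2,3,4,6,7,8,9}→4  {3,4,5,6,7,8,9}→28
  8 left: {0,2,3,4,6,7,8,9}→4  {1,3,4,5,6,7,8,9}→112  {2,3,4,5,6,7,8,9}→32
  placing 0:r first → 144 extensions
  placing 1:u first → 36 extensions
total linear extensions = 180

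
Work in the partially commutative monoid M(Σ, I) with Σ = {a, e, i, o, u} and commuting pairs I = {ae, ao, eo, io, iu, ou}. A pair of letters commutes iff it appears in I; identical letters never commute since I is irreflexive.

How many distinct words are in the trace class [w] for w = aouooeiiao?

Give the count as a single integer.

#0=a has no predecessor
#1=o has no predecessor
#2=u depends on [0:a]
#3=o depends on [1:o]
#4=o depends on [3:o]
#5=e depends on [2:u]
#6=i depends on [5:e]
#7=i depends on [6:i]
#8=a depends on [7:i]
#9=o depends on [4:o]
sources: [0:a, 1:o]
N(rest) = Σ N(rest − s) over sources s of rest; N(one piece) = 1:
  size 1 → [8]=1  [9]=1
  size 2 → [4,9]=1  [7,8]=1  [8,9]=2
  size 3 → [3,4,9]=1  [4,8,9]=3  [6,7,8]=1  [7,8,9]=3
  size 4 → [1,3,4,9]=1  [3,4,8,9]=4  [4,7,8,9]=6  [5,6,7,8]=1  [6,7,8,9]=4
  size 5 → [1,3,4,8,9]=5  [2,5,6,7,8]=1  [3,4,7,8,9]=10  [4,6,7,8,9]=10  [5,6,7,8,9]=5
  size 6 → [0,2,5,6,7,8]=1  [1,3,4,7,8,9]=15  [2,5,6,7,8,9]=6  [3,4,6,7,8,9]=20  [4,5,6,7,8,9]=15
  size 7 → [0,2,5,6,7,8,9]=7  [1,3,4,6,7,8,9]=35  [2,4,5,6,7,8,9]=21  [3,4,5,6,7,8,9]=35
  size 8 → [0,2,4,5,6,7,8,9]=28  [1,3,4,5,6,7,8,9]=70  [2,3,4,5,6,7,8,9]=56
  first=0(a) contributes 126
  first=1(o) contributes 84
|[w]| = 210

210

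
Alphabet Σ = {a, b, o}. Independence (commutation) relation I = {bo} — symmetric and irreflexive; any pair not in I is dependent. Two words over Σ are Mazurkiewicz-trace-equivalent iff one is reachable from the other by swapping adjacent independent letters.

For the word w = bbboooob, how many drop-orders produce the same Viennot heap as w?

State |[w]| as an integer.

70

piece 0:b — minimal
piece 1:b rests on {0:b}
piece 2:b rests on {1:b}
piece 3:o — minimal
piece 4:o rests on {3:o}
piece 5:o rests on {4:o}
piece 6:o rests on {5:o}
piece 7:b rests on {2:b}
minimal pieces: {0:b, 3:o}
ways to finish when only these pieces remain (= sum over removing one remaining piece with nothing left below it):
  1 left: {6}→1  {7}→1
  2 left: {2,7}→1  {5,6}→1  {6,7}→2
  3 left: {1,2,7}→1  {2,6,7}→3  {4,5,6}→1  {5,6,7}→3
  4 left: {0,1,2,7}→1  {1,2,6,7}→4  {2,5,6,7}→6  {3,4,5,6}→1  {4,5,6,7}→4
  5 left: {0,1,2,6,7}→5  {1,2,5,6,7}→10  {2,4,5,6,7}→10  {3,4,5,6,7}→5
  6 left: {0,1,2,5,6,7}→15  {1,2,4,5,6,7}→20  {2,3,4,5,6,7}→15
  placing 0:b first → 35 extensions
  placing 3:o first → 35 extensions
total linear extensions = 70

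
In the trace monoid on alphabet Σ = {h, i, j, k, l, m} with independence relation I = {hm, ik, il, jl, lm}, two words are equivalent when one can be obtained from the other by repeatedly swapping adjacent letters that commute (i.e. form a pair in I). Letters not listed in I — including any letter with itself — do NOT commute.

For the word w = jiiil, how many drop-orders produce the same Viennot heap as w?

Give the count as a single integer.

5

piece 0:j — minimal
piece 1:i rests on {0:j}
piece 2:i rests on {1:i}
piece 3:i rests on {2:i}
piece 4:l — minimal
minimal pieces: {0:j, 4:l}
ways to finish when only these pieces remain (= sum over removing one remaining piece with nothing left below it):
  1 left: {3}→1  {4}→1
  2 left: {2,3}→1  {3,4}→2
  3 left: {1,2,3}→1  {2,3,4}→3
  placing 0:j first → 4 extensions
  placing 4:l first → 1 extensions
total linear extensions = 5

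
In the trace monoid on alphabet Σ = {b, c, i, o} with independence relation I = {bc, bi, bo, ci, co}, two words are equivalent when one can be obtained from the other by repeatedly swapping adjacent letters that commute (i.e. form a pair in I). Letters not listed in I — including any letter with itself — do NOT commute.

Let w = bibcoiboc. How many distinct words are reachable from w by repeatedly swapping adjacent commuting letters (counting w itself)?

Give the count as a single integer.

1260

drop 0:b onto floor
drop 1:i onto floor
drop 2:b onto {0:b}
drop 3:c onto floor
drop 4:o onto {1:i}
drop 5:i onto {4:o}
drop 6:b onto {2:b}
drop 7:o onto {5:i}
drop 8:c onto {3:c}
ground layer = {0:b, 1:i, 3:c}
drop-orders for the pieces not yet dropped (sum over which currently-grounded one goes next):
  1 to go: {6} 1  {7} 1  {8} 1
  2 to go: {2,6} 1  {3,8} 1  {5,7} 1  {6,7} 2  {6,8} 2  {7,8} 2
  3 to go: {0,2,6} 1  {2,6,7} 3  {2,6,8} 3  {3,6,8} 3  {3,7,8} 3  {4,5,7} 1  {5,6,7} 3  {5,7,8} 3  {6,7,8} 6
  4 to go: {0,2,6,7} 4  {0,2,6,8} 4  {1,4,5,7} 1  {2,3,6,8} 6  {2,5,6,7} 6  {2,6,7,8} 12  {3,5,7,8} 6  {3,6,7,8} 12  {4,5,6,7} 4  {4,5,7,8} 4  {5,6,7,8} 12
  5 to go: {0,2,3,6,8} 10  {0,2,5,6,7} 10  {0,2,6,7,8} 20  {1,4,5,6,7} 5  {1,4,5,7,8} 5  {2,3,6,7,8} 30  {2,4,5,6,7} 10  {2,5,6,7,8} 30  {3,4,5,7,8} 10  {3,5,6,7,8} 30  {4,5,6,7,8} 20
  6 to go: {0,2,3,6,7,8} 60  {0,2,4,5,6,7} 20  {0,2,5,6,7,8} 60  {1,2,4,5,6,7} 15  {1,3,4,5,7,8} 15  {1,4,5,6,7,8} 30  {2,3,5,6,7,8} 90  {2,4,5,6,7,8} 60  {3,4,5,6,7,8} 60
  7 to go: {0,1,2,4,5,6,7} 35  {0,2,3,5,6,7,8} 210  {0,2,4,5,6,7,8} 140  {1,2,4,5,6,7,8} 105  {1,3,4,5,6,7,8} 105  {2,3,4,5,6,7,8} 210
  if 0:b drops first: 420 orders
  if 1:i drops first: 560 orders
  if 3:c drops first: 280 orders
heap linearizations: 1260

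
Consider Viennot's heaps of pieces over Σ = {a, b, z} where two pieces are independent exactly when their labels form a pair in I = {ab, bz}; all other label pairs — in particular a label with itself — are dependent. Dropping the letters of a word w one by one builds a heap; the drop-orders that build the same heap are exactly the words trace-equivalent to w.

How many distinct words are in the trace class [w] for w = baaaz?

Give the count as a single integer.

#0=b has no predecessor
#1=a has no predecessor
#2=a depends on [1:a]
#3=a depends on [2:a]
#4=z depends on [3:a]
sources: [0:b, 1:a]
N(rest) = Σ N(rest − s) over sources s of rest; N(one piece) = 1:
  size 1 → [0]=1  [4]=1
  size 2 → [0,4]=2  [3,4]=1
  size 3 → [0,3,4]=3  [2,3,4]=1
  first=0(b) contributes 1
  first=1(a) contributes 4
|[w]| = 5

5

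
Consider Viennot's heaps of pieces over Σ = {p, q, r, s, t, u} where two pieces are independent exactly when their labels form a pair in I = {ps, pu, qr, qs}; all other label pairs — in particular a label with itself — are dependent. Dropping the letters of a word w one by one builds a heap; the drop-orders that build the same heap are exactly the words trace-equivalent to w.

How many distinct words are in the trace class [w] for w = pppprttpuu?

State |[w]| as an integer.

#0=p has no predecessor
#1=p depends on [0:p]
#2=p depends on [1:p]
#3=p depends on [2:p]
#4=r depends on [3:p]
#5=t depends on [4:r]
#6=t depends on [5:t]
#7=p depends on [6:t]
#8=u depends on [6:t]
#9=u depends on [8:u]
sources: [0:p]
N(rest) = Σ N(rest − s) over sources s of rest; N(one piece) = 1:
  size 1 → [7]=1  [9]=1
  size 2 → [7,9]=2  [8,9]=1
  size 3 → [7,8,9]=3
  size 4 → [6,7,8,9]=3
  size 5 → [5,6,7,8,9]=3
  size 6 → [4,5,6,7,8,9]=3
  size 7 → [3,4,5,6,7,8,9]=3
  size 8 → [2,3,4,5,6,7,8,9]=3
  first=0(p) contributes 3

3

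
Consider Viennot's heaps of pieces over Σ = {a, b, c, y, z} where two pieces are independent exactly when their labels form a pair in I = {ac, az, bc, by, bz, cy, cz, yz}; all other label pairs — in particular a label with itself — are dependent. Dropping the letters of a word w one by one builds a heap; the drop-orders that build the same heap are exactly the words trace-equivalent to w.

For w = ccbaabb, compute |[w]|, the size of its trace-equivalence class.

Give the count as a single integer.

21

drop 0:c onto floor
drop 1:c onto {0:c}
drop 2:b onto floor
drop 3:a onto {2:b}
drop 4:a onto {3:a}
drop 5:b onto {4:a}
drop 6:b onto {5:b}
ground layer = {0:c, 2:b}
drop-orders for the pieces not yet dropped (sum over which currently-grounded one goes next):
  1 to go: {1} 1  {6} 1
  2 to go: {0,1} 1  {1,6} 2  {5,6} 1
  3 to go: {0,1,6} 3  {1,5,6} 3  {4,5,6} 1
  4 to go: {0,1,5,6} 6  {1,4,5,6} 4  {3,4,5,6} 1
  5 to go: {0,1,4,5,6} 10  {1,3,4,5,6} 5  {2,3,4,5,6} 1
  if 0:c drops first: 6 orders
  if 2:b drops first: 15 orders
heap linearizations: 21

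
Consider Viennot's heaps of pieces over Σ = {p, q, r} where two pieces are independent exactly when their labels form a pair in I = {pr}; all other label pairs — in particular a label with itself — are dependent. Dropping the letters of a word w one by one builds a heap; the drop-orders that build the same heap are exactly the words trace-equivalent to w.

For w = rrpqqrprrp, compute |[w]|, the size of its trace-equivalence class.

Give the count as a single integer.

30

drop 0:r onto floor
drop 1:r onto {0:r}
drop 2:p onto floor
drop 3:q onto {1:r, 2:p}
drop 4:q onto {3:q}
drop 5:r onto {4:q}
drop 6:p onto {4:q}
drop 7:r onto {5:r}
drop 8:r onto {7:r}
drop 9:p onto {6:p}
ground layer = {0:r, 2:p}
drop-orders for the pieces not yet dropped (sum over which currently-grounded one goes next):
  1 to go: {8} 1  {9} 1
  2 to go: {6,9} 1  {7,8} 1  {8,9} 2
  3 to go: {5,7,8} 1  {6,8,9} 3  {7,8,9} 3
  4 to go: {5,7,8,9} 4  {6,7,8,9} 6
  5 to go: {5,6,7,8,9} 10
  6 to go: {4,5,6,7,8,9} 10
  7 to go: {3,4,5,6,7,8,9} 10
  8 to go: {1,3,4,5,6,7,8,9} 10  {2,3,4,5,6,7,8,9} 10
  if 0:r drops first: 20 orders
  if 2:p drops first: 10 orders
heap linearizations: 30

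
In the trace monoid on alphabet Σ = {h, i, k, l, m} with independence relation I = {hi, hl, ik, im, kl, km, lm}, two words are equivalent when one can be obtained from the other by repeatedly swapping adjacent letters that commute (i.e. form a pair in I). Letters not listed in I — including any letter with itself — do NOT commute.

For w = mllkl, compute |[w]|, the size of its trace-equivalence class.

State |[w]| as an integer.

20

piece 0:m — minimal
piece 1:l — minimal
piece 2:l rests on {1:l}
piece 3:k — minimal
piece 4:l rests on {2:l}
minimal pieces: {0:m, 1:l, 3:k}
ways to finish when only these pieces remain (= sum over removing one remaining piece with nothing left below it):
  1 left: {0}→1  {3}→1  {4}→1
  2 left: {0,3}→2  {0,4}→2  {2,4}→1  {3,4}→2
  3 left: {0,2,4}→3  {0,3,4}→6  {1,2,4}→1  {2,3,4}→3
  placing 0:m first → 4 extensions
  placing 1:l first → 12 extensions
  placing 3:k first → 4 extensions
total linear extensions = 20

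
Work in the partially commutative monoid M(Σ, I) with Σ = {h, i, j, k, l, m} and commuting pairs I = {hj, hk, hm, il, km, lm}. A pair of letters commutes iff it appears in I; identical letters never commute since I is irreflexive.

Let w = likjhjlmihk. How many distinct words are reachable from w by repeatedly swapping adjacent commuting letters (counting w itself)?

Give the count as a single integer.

#0=l has no predecessor
#1=i has no predecessor
#2=k depends on [0:l, 1:i]
#3=j depends on [2:k]
#4=h depends on [0:l, 1:i]
#5=j depends on [3:j]
#6=l depends on [4:h, 5:j]
#7=m depends on [5:j]
#8=i depends on [4:h, 7:m]
#9=h depends on [6:l, 8:i]
#10=k depends on [6:l, 8:i]
sources: [0:l, 1:i]
N(rest) = Σ N(rest − s) over sources s of rest; N(one piece) = 1:
  size 1 → [9]=1  [10]=1
  size 2 → [9,10]=2
  size 3 → [6,9,10]=2  [8,9,10]=2
  size 4 → [6,8,9,10]=4  [7,8,9,10]=2
  size 5 → [4,6,8,9,10]=4  [6,7,8,9,10]=6
  size 6 → [4,6,7,8,9,10]=10  [5,6,7,8,9,10]=6
  size 7 → [3,5,6,7,8,9,10]=6  [4,5,6,7,8,9,10]=16
  size 8 → [2,3,5,6,7,8,9,10]=6  [3,4,5,6,7,8,9,10]=22
  size 9 → [2,3,4,5,6,7,8,9,10]=28
  first=0(l) contributes 28
  first=1(i) contributes 28
|[w]| = 56

56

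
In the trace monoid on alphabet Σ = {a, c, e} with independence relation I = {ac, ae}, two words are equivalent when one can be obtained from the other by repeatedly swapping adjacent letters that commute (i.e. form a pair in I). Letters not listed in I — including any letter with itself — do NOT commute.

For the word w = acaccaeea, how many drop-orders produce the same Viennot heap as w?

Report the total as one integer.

piece 0:a — minimal
piece 1:c — minimal
piece 2:a rests on {0:a}
piece 3:c rests on {1:c}
piece 4:c rests on {3:c}
piece 5:a rests on {2:a}
piece 6:e rests on {4:c}
piece 7:e rests on {6:e}
piece 8:a rests on {5:a}
minimal pieces: {0:a, 1:c}
ways to finish when only these pieces remain (= sum over removing one remaining piece with nothing left below it):
  1 left: {7}→1  {8}→1
  2 left: {5,8}→1  {6,7}→1  {7,8}→2
  3 left: {2,5,8}→1  {4,6,7}→1  {5,7,8}→3  {6,7,8}→3
  4 left: {0,2,5,8}→1  {2,5,7,8}→4  {3,4,6,7}→1  {4,6,7,8}→4  {5,6,7,8}→6
  5 left: {0,2,5,7,8}→5  {1,3,4,6,7}→1  {2,5,6,7,8}→10  {3,4,6,7,8}→5  {4,5,6,7,8}→10
  6 left: {0,2,5,6,7,8}→15  {1,3,4,6,7,8}→6  {2,4,5,6,7,8}→20  {3,4,5,6,7,8}→15
  7 left: {0,2,4,5,6,7,8}→35  {1,3,4,5,6,7,8}→21  {2,3,4,5,6,7,8}→35
  placing 0:a first → 56 extensions
  placing 1:c first → 70 extensions
total linear extensions = 126

126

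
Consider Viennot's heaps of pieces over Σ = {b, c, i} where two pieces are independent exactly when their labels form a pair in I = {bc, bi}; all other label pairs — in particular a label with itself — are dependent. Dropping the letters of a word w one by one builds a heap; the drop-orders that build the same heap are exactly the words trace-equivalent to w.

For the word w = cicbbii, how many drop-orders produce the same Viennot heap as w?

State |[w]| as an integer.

21

drop 0:c onto floor
drop 1:i onto {0:c}
drop 2:c onto {1:i}
drop 3:b onto floor
drop 4:b onto {3:b}
drop 5:i onto {2:c}
drop 6:i onto {5:i}
ground layer = {0:c, 3:b}
drop-orders for the pieces not yet dropped (sum over which currently-grounded one goes next):
  1 to go: {4} 1  {6} 1
  2 to go: {3,4} 1  {4,6} 2  {5,6} 1
  3 to go: {2,5,6} 1  {3,4,6} 3  {4,5,6} 3
  4 to go: {1,2,5,6} 1  {2,4,5,6} 4  {3,4,5,6} 6
  5 to go: {0,1,2,5,6} 1  {1,2,4,5,6} 5  {2,3,4,5,6} 10
  if 0:c drops first: 15 orders
  if 3:b drops first: 6 orders
heap linearizations: 21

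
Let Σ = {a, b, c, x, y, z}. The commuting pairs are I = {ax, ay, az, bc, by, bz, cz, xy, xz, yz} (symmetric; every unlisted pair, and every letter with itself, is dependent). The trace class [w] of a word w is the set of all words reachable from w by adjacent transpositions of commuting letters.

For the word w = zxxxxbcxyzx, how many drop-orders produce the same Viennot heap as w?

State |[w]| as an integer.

drop 0:z onto floor
drop 1:x onto floor
drop 2:x onto {1:x}
drop 3:x onto {2:x}
drop 4:x onto {3:x}
drop 5:b onto {4:x}
drop 6:c onto {4:x}
drop 7:x onto {5:b, 6:c}
drop 8:y onto {6:c}
drop 9:z onto {0:z}
drop 10:x onto {7:x}
ground layer = {0:z, 1:x}
drop-orders for the pieces not yet dropped (sum over which currently-grounded one goes next):
  1 to go: {8} 1  {9} 1  {10} 1
  2 to go: {0,9} 1  {7,10} 1  {8,9} 2  {8,10} 2  {9,10} 2
  3 to go: {0,8,9} 3  {0,9,10} 3  {5,7,10} 1  {7,8,10} 3  {7,9,10} 3  {8,9,10} 6
  4 to go: {0,7,9,10} 6  {0,8,9,10} 12  {5,7,8,10} 4  {5,7,9,10} 4  {6,7,8,10} 3  {7,8,9,10} 12
  5 to go: {0,5,7,9,10} 10  {0,7,8,9,10} 30  {5,6,7,8,10} 7  {5,7,8,9,10} 20  {6,7,8,9,10} 15
  6 to go: {0,5,7,8,9,10} 60  {0,6,7,8,9,10} 45  {4,5,6,7,8,10} 7  {5,6,7,8,9,10} 42
  7 to go: {0,5,6,7,8,9,10} 147  {3,4,5,6,7,8,10} 7  {4,5,6,7,8,9,10} 49
  8 to go: {0,4,5,6,7,8,9,10} 196  {2,3,4,5,6,7,8,10} 7  {3,4,5,6,7,8,9,10} 56
  9 to go: {0,3,4,5,6,7,8,9,10} 252  {1,2,3,4,5,6,7,8,10} 7  {2,3,4,5,6,7,8,9,10} 63
  if 0:z drops first: 70 orders
  if 1:x drops first: 315 orders
heap linearizations: 385

385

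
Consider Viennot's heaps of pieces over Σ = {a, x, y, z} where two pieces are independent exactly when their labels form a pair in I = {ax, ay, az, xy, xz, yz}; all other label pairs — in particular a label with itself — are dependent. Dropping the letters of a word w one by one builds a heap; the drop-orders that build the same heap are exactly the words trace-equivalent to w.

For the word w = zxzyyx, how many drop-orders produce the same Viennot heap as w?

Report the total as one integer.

0(z) covers ∅
1(x) covers ∅
2(z) covers 0:z
3(y) covers ∅
4(y) covers 3:y
5(x) covers 1:x
floor of heap: 0:z, 1:x, 3:y
completions by unplaced set U, small U first (add the entries for U minus each lowest piece of U):
  |U|=1: {2}:1  {4}:1  {5}:1
  |U|=2: {0,2}:1  {1,5}:1  {2,4}:2  {2,5}:2  {3,4}:1  {4,5}:2
  |U|=3: {0,2,4}:3  {0,2,5}:3  {1,2,5}:3  {1,4,5}:3  {2,3,4}:3  {2,4,5}:6  {3,4,5}:3
  |U|=4: {0,1,2,5}:6  {0,2,3,4}:6  {0,2,4,5}:12  {1,2,4,5}:12  {1,3,4,5}:6  {2,3,4,5}:12
  start at 0(z): 30
  start at 1(x): 30
  start at 3(y): 30
sum over floor = 90

90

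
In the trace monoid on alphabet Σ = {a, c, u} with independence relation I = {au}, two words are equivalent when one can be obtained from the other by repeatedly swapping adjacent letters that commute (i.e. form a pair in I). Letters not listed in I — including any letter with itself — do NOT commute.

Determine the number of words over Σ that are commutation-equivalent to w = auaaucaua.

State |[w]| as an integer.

30

piece 0:a — minimal
piece 1:u — minimal
piece 2:a rests on {0:a}
piece 3:a rests on {2:a}
piece 4:u rests on {1:u}
piece 5:c rests on {3:a, 4:u}
piece 6:a rests on {5:c}
piece 7:u rests on {5:c}
piece 8:a rests on {6:a}
minimal pieces: {0:a, 1:u}
ways to finish when only these pieces remain (= sum over removing one remaining piece with nothing left below it):
  1 left: {7}→1  {8}→1
  2 left: {6,8}→1  {7,8}→2
  3 left: {6,7,8}→3
  4 left: {5,6,7,8}→3
  5 left: {3,5,6,7,8}→3  {4,5,6,7,8}→3
  6 left: {1,4,5,6,7,8}→3  {2,3,5,6,7,8}→3  {3,4,5,6,7,8}→6
  7 left: {0,2,3,5,6,7,8}→3  {1,3,4,5,6,7,8}→9  {2,3,4,5,6,7,8}→9
  placing 0:a first → 18 extensions
  placing 1:u first → 12 extensions
total linear extensions = 30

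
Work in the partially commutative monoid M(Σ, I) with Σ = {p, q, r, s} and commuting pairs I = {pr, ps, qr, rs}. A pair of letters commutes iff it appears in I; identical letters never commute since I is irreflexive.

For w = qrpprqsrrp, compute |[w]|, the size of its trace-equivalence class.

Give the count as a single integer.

0(q) covers ∅
1(r) covers ∅
2(p) covers 0:q
3(p) covers 2:p
4(r) covers 1:r
5(q) covers 3:p
6(s) covers 5:q
7(r) covers 4:r
8(r) covers 7:r
9(p) covers 5:q
floor of heap: 0:q, 1:r
completions by unplaced set U, small U first (add the entries for U minus each lowest piece of U):
  |U|=1: {6}:1  {8}:1  {9}:1
  |U|=2: {6,8}:2  {6,9}:2  {7,8}:1  {8,9}:2
  |U|=3: {4,7,8}:1  {5,6,9}:2  {6,7,8}:3  {6,8,9}:6  {7,8,9}:3
  |U|=4: {1,4,7,8}:1  {3,5,6,9}:2  {4,6,7,8}:4  {4,7,8,9}:4  {5,6,8,9}:8  {6,7,8,9}:12
  |U|=5: {1,4,6,7,8}:5  {1,4,7,8,9}:5  {2,3,5,6,9}:2  {3,5,6,8,9}:10  {4,6,7,8,9}:20  {5,6,7,8,9}:20
  |U|=6: {0,2,3,5,6,9}:2  {1,4,6,7,8,9}:30  {2,3,5,6,8,9}:12  {3,5,6,7,8,9}:30  {4,5,6,7,8,9}:40
  |U|=7: {0,2,3,5,6,8,9}:14  {1,4,5,6,7,8,9}:70  {2,3,5,6,7,8,9}:42  {3,4,5,6,7,8,9}:70
  |U|=8: {0,2,3,5,6,7,8,9}:56  {1,3,4,5,6,7,8,9}:140  {2,3,4,5,6,7,8,9}:112
  start at 0(q): 252
  start at 1(r): 168
sum over floor = 420

420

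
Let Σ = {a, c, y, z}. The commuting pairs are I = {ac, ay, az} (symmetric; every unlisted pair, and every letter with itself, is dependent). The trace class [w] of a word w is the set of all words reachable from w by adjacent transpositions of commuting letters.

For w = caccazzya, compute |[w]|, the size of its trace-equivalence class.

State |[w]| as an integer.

84

drop 0:c onto floor
drop 1:a onto floor
drop 2:c onto {0:c}
drop 3:c onto {2:c}
drop 4:a onto {1:a}
drop 5:z onto {3:c}
drop 6:z onto {5:z}
drop 7:y onto {6:z}
drop 8:a onto {4:a}
ground layer = {0:c, 1:a}
drop-orders for the pieces not yet dropped (sum over which currently-grounded one goes next):
  1 to go: {7} 1  {8} 1
  2 to go: {4,8} 1  {6,7} 1  {7,8} 2
  3 to go: {1,4,8} 1  {4,7,8} 3  {5,6,7} 1  {6,7,8} 3
  4 to go: {1,4,7,8} 4  {3,5,6,7} 1  {4,6,7,8} 6  {5,6,7,8} 4
  5 to go: {1,4,6,7,8} 10  {2,3,5,6,7} 1  {3,5,6,7,8} 5  {4,5,6,7,8} 10
  6 to go: {0,2,3,5,6,7} 1  {1,4,5,6,7,8} 20  {2,3,5,6,7,8} 6  {3,4,5,6,7,8} 15
  7 to go: {0,2,3,5,6,7,8} 7  {1,3,4,5,6,7,8} 35  {2,3,4,5,6,7,8} 21
  if 0:c drops first: 56 orders
  if 1:a drops first: 28 orders
heap linearizations: 84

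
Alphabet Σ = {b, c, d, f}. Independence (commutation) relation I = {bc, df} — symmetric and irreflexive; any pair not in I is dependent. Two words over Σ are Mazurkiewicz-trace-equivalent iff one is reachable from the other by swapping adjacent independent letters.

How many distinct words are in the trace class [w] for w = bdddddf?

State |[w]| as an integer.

drop 0:b onto floor
drop 1:d onto {0:b}
drop 2:d onto {1:d}
drop 3:d onto {2:d}
drop 4:d onto {3:d}
drop 5:d onto {4:d}
drop 6:f onto {0:b}
ground layer = {0:b}
drop-orders for the pieces not yet dropped (sum over which currently-grounded one goes next):
  1 to go: {5} 1  {6} 1
  2 to go: {4,5} 1  {5,6} 2
  3 to go: {3,4,5} 1  {4,5,6} 3
  4 to go: {2,3,4,5} 1  {3,4,5,6} 4
  5 to go: {1,2,3,4,5} 1  {2,3,4,5,6} 5
  if 0:b drops first: 6 orders

6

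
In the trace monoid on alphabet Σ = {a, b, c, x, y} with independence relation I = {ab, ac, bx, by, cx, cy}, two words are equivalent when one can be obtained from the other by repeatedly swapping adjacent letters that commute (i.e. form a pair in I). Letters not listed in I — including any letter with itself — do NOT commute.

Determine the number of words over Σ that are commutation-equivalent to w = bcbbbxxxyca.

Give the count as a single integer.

0(b) covers ∅
1(c) covers 0:b
2(b) covers 1:c
3(b) covers 2:b
4(b) covers 3:b
5(x) covers ∅
6(x) covers 5:x
7(x) covers 6:x
8(y) covers 7:x
9(c) covers 4:b
10(a) covers 8:y
floor of heap: 0:b, 5:x
completions by unplaced set U, small U first (add the entries for U minus each lowest piece of U):
  |U|=1: {9}:1  {10}:1
  |U|=2: {4,9}:1  {8,10}:1  {9,10}:2
  |U|=3: {3,4,9}:1  {4,9,10}:3  {7,8,10}:1  {8,9,10}:3
  |U|=4: {2,3,4,9}:1  {3,4,9,10}:4  {4,8,9,10}:6  {6,7,8,10}:1  {7,8,9,10}:4
  |U|=5: {1,2,3,4,9}:1  {2,3,4,9,10}:5  {3,4,8,9,10}:10  {4,7,8,9,10}:10  {5,6,7,8,10}:1  {6,7,8,9,10}:5
  |U|=6: {0,1,2,3,4,9}:1  {1,2,3,4,9,10}:6  {2,3,4,8,9,10}:15  {3,4,7,8,9,10}:20  {4,6,7,8,9,10}:15  {5,6,7,8,9,10}:6
  |U|=7: {0,1,2,3,4,9,10}:7  {1,2,3,4,8,9,10}:21  {2,3,4,7,8,9,10}:35  {3,4,6,7,8,9,10}:35  {4,5,6,7,8,9,10}:21
  |U|=8: {0,1,2,3,4,8,9,10}:28  {1,2,3,4,7,8,9,10}:56  {2,3,4,6,7,8,9,10}:70  {3,4,5,6,7,8,9,10}:56
  |U|=9: {0,1,2,3,4,7,8,9,10}:84  {1,2,3,4,6,7,8,9,10}:126  {2,3,4,5,6,7,8,9,10}:126
  start at 0(b): 252
  start at 5(x): 210
sum over floor = 462

462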